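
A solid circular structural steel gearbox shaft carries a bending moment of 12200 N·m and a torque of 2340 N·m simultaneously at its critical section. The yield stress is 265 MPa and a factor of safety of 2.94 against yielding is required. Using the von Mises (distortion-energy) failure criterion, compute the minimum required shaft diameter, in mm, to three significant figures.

σ_allow = σ_y/n = 265/2.94 = 90.14 MPa.
For a solid shaft σ_b = 32M/(πd³) and τ = 16T/(πd³), so the von Mises stress is σ' = (16/πd³)·√(4M²+3T²).
√(4M²+3T²) = √(4×(1.220×10^7)² + 3×(2.340×10^6)²) = 2.473×10^7 N·mm.
d³ = 16×2.473×10^7/(π×90.14) = 1.398×10^6 mm³.
d = 111.8 mm.

d = 112 mm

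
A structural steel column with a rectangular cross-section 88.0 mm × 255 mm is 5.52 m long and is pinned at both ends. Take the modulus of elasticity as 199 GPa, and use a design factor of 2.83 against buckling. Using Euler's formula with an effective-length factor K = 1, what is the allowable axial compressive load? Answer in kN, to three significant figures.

P_allow = 330 kN

Buckling occurs about the weak axis: I_min = h·b³/12 = 255×88.0³/12 = 1.448×10^7 mm⁴ (b = 88.0 mm is the smaller dimension).
Effective length L_e = KL = 1×5.52 m = 5520 mm.
Euler critical load P_cr = π²EI/L_e² = π²×199000×1.448×10^7/5520² = 933400 N.
P_allow = P_cr/n = 933400/2.83 = 329800 N.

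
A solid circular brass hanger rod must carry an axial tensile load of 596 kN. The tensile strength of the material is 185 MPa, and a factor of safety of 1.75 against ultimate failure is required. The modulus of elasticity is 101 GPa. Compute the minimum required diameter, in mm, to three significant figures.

d = 84.7 mm

Allowable stress σ_allow = 185/1.75 = 105.7 MPa.
Required area A = F/σ_allow = 596000/105.7 = 5638 mm².
A = πd²/4 → d = √(4A/π) = 84.72 mm.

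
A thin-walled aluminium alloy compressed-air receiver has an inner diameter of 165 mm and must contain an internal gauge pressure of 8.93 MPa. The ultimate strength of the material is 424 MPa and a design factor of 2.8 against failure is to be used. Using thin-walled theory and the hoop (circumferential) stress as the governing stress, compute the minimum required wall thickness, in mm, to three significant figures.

t = 4.87 mm

σ_allow = 424/2.8 = 151.4 MPa.
Hoop stress σ_h = pD/(2t), so t = pD/(2σ_allow) = 8.93×165/(2×151.4) = 4.865 mm.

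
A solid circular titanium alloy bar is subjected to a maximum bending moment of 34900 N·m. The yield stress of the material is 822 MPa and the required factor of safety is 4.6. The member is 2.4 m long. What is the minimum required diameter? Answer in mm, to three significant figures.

d = 126 mm

σ_allow = 822/4.6 = 178.7 MPa.
For a solid circular section σ = 32M/(πd³), so d³ = 32M/(π σ_allow) = 32×3.4900×10^7/(π×178.7) = 1.989×10^6 mm³.
d = 125.8 mm.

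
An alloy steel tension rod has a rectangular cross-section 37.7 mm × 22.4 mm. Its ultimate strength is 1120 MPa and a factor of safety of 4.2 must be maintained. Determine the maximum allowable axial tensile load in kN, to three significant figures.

F_allow = 225 kN

σ_allow = 1120/4.2 = 266.7 MPa.
A = 37.7×22.4 = 844.5 mm².
F_allow = σ_allow × A = 266.7×844.5 = 225200 N.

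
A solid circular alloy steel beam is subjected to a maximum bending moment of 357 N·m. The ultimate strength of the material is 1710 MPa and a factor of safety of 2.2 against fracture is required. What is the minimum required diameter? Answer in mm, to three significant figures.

σ_allow = 1710/2.2 = 777.3 MPa.
For a solid circular section σ = 32M/(πd³), so d³ = 32M/(π σ_allow) = 32×357000/(π×777.3) = 4678 mm³.
d = 16.72 mm.

d = 16.7 mm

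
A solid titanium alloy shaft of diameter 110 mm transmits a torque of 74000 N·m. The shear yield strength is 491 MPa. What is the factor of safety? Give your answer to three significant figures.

τ = 16T/(πd³) = 16×7.4000×10^7/(π×110³) = 283.2 MPa.
n = τ_limit/τ = 491/283.2 = 1.734.

n = 1.73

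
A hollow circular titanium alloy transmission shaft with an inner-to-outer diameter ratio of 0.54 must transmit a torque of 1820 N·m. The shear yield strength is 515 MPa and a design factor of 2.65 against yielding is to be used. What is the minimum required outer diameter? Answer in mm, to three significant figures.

d_o = 37.4 mm

τ_allow = 515/2.65 = 194.3 MPa.
For a hollow shaft τ = 16T/[πd_o³(1−k⁴)] with k = 0.54, so 1−k⁴ = 0.9150.
d_o³ = 16T/[π τ_allow (1−k⁴)] = 16×1820000/(π×194.3×0.9150) = 52130 mm³.
d_o = 37.36 mm.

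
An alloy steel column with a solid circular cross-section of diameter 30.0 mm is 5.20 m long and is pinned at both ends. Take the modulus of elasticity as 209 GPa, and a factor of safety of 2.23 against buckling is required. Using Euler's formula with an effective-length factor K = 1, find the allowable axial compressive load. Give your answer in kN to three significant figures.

I = πd⁴/64 = π×30.0⁴/64 = 39760 mm⁴.
Effective length L_e = KL = 1×5.20 m = 5200 mm.
Euler critical load P_cr = π²EI/L_e² = π²×209000×39760/5200² = 3033 N.
P_allow = P_cr/n = 3033/2.23 = 1360 N.

P_allow = 1.36 kN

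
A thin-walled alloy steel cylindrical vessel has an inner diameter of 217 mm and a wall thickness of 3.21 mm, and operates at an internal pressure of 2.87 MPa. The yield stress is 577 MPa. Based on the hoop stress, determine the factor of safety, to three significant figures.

σ_h = pD/(2t) = 2.87×217/(2×3.21) = 97.01 MPa.
n = 577/97.01 = 5.948.

n = 5.95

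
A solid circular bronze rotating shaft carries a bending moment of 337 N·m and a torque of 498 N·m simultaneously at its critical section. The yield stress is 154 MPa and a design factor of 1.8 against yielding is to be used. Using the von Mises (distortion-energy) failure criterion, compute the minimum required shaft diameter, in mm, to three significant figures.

d = 40.2 mm

σ_allow = σ_y/n = 154/1.8 = 85.56 MPa.
For a solid shaft σ_b = 32M/(πd³) and τ = 16T/(πd³), so the von Mises stress is σ' = (16/πd³)·√(4M²+3T²).
√(4M²+3T²) = √(4×(337000)² + 3×(498000)²) = 1.095×10^6 N·mm.
d³ = 16×1.095×10^6/(π×85.56) = 65160 mm³.
d = 40.24 mm.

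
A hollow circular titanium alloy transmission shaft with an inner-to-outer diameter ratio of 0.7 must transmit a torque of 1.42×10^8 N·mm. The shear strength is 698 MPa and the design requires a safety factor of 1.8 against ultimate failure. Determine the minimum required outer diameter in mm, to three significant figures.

τ_allow = 698/1.8 = 387.8 MPa.
For a hollow shaft τ = 16T/[πd_o³(1−k⁴)] with k = 0.7, so 1−k⁴ = 0.7599.
d_o³ = 16T/[π τ_allow (1−k⁴)] = 16×1.4200×10^8/(π×387.8×0.7599) = 2.454×10^6 mm³.
d_o = 134.9 mm.

d_o = 135 mm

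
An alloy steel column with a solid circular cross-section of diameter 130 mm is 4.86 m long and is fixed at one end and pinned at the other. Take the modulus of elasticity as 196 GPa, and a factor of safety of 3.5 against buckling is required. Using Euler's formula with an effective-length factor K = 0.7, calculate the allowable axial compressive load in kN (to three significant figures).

P_allow = 670 kN

I = πd⁴/64 = π×130⁴/64 = 1.402×10^7 mm⁴.
Effective length L_e = KL = 0.7×4.86 m = 3402 mm.
Euler critical load P_cr = π²EI/L_e² = π²×196000×1.402×10^7/3402² = 2.343×10^6 N.
P_allow = P_cr/n = 2.343×10^6/3.5 = 669500 N.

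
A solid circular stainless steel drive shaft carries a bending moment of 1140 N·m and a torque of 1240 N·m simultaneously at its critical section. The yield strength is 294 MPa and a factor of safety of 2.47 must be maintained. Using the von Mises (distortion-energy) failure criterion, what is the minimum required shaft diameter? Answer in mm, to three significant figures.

d = 51.2 mm

σ_allow = σ_y/n = 294/2.47 = 119.0 MPa.
For a solid shaft σ_b = 32M/(πd³) and τ = 16T/(πd³), so the von Mises stress is σ' = (16/πd³)·√(4M²+3T²).
√(4M²+3T²) = √(4×(1.140×10^6)² + 3×(1.240×10^6)²) = 3.132×10^6 N·mm.
d³ = 16×3.132×10^6/(π×119.0) = 134000 mm³.
d = 51.18 mm.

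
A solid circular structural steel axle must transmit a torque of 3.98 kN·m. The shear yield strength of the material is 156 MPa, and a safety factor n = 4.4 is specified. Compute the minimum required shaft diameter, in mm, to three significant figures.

Allowable shear stress τ_allow = 156/4.4 = 35.45 MPa.
For a solid shaft τ = 16T/(πd³), so d³ = 16T/(π τ_allow) = 16×3980000/(π×35.45) = 571700 mm³.
d = (571700)^(1/3) = 83.00 mm.

d = 83.0 mm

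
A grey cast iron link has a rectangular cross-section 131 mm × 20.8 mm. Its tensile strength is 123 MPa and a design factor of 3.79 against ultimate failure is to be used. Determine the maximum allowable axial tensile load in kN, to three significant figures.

F_allow = 88.4 kN

σ_allow = 123/3.79 = 32.45 MPa.
A = 131×20.8 = 2725 mm².
F_allow = σ_allow × A = 32.45×2725 = 88430 N.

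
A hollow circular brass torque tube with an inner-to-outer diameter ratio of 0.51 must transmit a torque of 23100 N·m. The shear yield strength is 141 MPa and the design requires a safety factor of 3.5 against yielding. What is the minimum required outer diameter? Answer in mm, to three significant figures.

d_o = 146 mm

τ_allow = 141/3.5 = 40.29 MPa.
For a hollow shaft τ = 16T/[πd_o³(1−k⁴)] with k = 0.51, so 1−k⁴ = 0.9323.
d_o³ = 16T/[π τ_allow (1−k⁴)] = 16×2.3100×10^7/(π×40.29×0.9323) = 3.132×10^6 mm³.
d_o = 146.3 mm.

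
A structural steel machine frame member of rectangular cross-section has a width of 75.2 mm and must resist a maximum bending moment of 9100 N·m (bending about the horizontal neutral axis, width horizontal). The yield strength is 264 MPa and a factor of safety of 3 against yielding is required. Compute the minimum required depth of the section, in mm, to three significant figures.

h = 90.8 mm

σ_allow = 264/3 = 88.00 MPa.
For a rectangular section σ = 6M/(bh²), so h² = 6M/(b σ_allow) = 6×9100000/(75.2×88.00) = 8251 mm².
h = 90.83 mm.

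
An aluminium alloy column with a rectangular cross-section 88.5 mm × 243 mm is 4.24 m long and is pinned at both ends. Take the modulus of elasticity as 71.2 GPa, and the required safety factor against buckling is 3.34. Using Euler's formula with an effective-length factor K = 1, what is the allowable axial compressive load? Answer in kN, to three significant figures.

Buckling occurs about the weak axis: I_min = h·b³/12 = 243×88.5³/12 = 1.404×10^7 mm⁴ (b = 88.5 mm is the smaller dimension).
Effective length L_e = KL = 1×4.24 m = 4240 mm.
Euler critical load P_cr = π²EI/L_e² = π²×71200×1.404×10^7/4240² = 548700 N.
P_allow = P_cr/n = 548700/3.34 = 164300 N.

P_allow = 164 kN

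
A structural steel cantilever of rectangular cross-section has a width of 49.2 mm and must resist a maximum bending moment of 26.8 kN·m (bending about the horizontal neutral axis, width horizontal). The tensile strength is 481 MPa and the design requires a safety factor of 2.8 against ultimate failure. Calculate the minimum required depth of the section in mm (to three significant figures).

σ_allow = 481/2.8 = 171.8 MPa.
For a rectangular section σ = 6M/(bh²), so h² = 6M/(b σ_allow) = 6×2.6800×10^7/(49.2×171.8) = 19030 mm².
h = 137.9 mm.

h = 138 mm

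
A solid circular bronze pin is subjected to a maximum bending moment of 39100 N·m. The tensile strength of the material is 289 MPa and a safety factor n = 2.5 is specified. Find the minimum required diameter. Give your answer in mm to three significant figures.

d = 151 mm

σ_allow = 289/2.5 = 115.6 MPa.
For a solid circular section σ = 32M/(πd³), so d³ = 32M/(π σ_allow) = 32×3.9100×10^7/(π×115.6) = 3.445×10^6 mm³.
d = 151.0 mm.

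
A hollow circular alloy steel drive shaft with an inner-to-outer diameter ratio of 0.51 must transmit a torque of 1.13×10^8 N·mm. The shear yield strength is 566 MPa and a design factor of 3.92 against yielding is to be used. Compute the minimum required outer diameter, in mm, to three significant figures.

τ_allow = 566/3.92 = 144.4 MPa.
For a hollow shaft τ = 16T/[πd_o³(1−k⁴)] with k = 0.51, so 1−k⁴ = 0.9323.
d_o³ = 16T/[π τ_allow (1−k⁴)] = 16×1.1300×10^8/(π×144.4×0.9323) = 4.275×10^6 mm³.
d_o = 162.3 mm.

d_o = 162 mm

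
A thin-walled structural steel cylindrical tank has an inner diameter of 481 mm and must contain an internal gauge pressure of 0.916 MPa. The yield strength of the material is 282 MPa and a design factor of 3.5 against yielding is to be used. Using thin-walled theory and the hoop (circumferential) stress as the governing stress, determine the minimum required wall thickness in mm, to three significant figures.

σ_allow = 282/3.5 = 80.57 MPa.
Hoop stress σ_h = pD/(2t), so t = pD/(2σ_allow) = 0.916×481/(2×80.57) = 2.734 mm.

t = 2.73 mm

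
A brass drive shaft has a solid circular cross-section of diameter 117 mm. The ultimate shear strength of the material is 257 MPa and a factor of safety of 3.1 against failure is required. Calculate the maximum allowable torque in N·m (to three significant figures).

τ_allow = 257/3.1 = 82.90 MPa.
For a solid shaft T_allow = τ_allow·πd³/16; πd³/16 = π×117³/16 = 314500 mm³.
T_allow = 82.90×314500 = 2.607×10^7 N·mm = 26070 N·m.

T_allow = 26100 N·m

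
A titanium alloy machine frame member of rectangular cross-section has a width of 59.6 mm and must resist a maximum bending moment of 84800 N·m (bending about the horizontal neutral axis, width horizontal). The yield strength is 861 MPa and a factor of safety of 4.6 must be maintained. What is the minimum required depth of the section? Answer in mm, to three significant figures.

h = 214 mm

σ_allow = 861/4.6 = 187.2 MPa.
For a rectangular section σ = 6M/(bh²), so h² = 6M/(b σ_allow) = 6×8.4800×10^7/(59.6×187.2) = 45610 mm².
h = 213.6 mm.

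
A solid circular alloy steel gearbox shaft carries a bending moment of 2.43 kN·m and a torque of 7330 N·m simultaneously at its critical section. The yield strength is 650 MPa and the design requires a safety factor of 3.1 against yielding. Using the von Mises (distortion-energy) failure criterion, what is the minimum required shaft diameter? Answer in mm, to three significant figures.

d = 69.1 mm

σ_allow = σ_y/n = 650/3.1 = 209.7 MPa.
For a solid shaft σ_b = 32M/(πd³) and τ = 16T/(πd³), so the von Mises stress is σ' = (16/πd³)·√(4M²+3T²).
√(4M²+3T²) = √(4×(2.430×10^6)² + 3×(7.330×10^6)²) = 1.359×10^7 N·mm.
d³ = 16×1.359×10^7/(π×209.7) = 330200 mm³.
d = 69.12 mm.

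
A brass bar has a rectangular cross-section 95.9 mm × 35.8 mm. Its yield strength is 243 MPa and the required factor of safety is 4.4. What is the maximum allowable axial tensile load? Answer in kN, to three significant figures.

F_allow = 190 kN

σ_allow = 243/4.4 = 55.23 MPa.
A = 95.9×35.8 = 3433 mm².
F_allow = σ_allow × A = 55.23×3433 = 189600 N.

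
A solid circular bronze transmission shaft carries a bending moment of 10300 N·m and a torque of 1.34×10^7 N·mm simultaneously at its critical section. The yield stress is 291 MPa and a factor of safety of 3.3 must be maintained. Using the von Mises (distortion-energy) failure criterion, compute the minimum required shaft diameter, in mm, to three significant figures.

σ_allow = σ_y/n = 291/3.3 = 88.18 MPa.
For a solid shaft σ_b = 32M/(πd³) and τ = 16T/(πd³), so the von Mises stress is σ' = (16/πd³)·√(4M²+3T²).
√(4M²+3T²) = √(4×(1.030×10^7)² + 3×(1.340×10^7)²) = 3.103×10^7 N·mm.
d³ = 16×3.103×10^7/(π×88.18) = 1.792×10^6 mm³.
d = 121.5 mm.

d = 121 mm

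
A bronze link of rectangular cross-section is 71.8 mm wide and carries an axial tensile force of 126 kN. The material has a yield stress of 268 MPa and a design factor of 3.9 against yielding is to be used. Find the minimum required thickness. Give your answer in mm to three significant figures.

σ_allow = 268/3.9 = 68.72 MPa.
Required area A = F/σ_allow = 126000/68.72 = 1834 mm².
t = A/w = 1834/71.8 = 25.54 mm.

t = 25.5 mm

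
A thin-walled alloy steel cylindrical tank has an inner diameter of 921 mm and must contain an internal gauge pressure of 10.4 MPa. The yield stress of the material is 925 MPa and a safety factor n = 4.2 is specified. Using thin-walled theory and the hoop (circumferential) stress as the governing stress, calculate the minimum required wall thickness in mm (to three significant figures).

σ_allow = 925/4.2 = 220.2 MPa.
Hoop stress σ_h = pD/(2t), so t = pD/(2σ_allow) = 10.4×921/(2×220.2) = 21.75 mm.

t = 21.7 mm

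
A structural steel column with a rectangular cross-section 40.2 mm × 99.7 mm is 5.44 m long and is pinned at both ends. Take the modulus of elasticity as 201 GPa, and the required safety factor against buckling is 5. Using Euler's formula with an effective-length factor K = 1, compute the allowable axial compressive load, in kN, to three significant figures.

P_allow = 7.24 kN

Buckling occurs about the weak axis: I_min = h·b³/12 = 99.7×40.2³/12 = 539700 mm⁴ (b = 40.2 mm is the smaller dimension).
Effective length L_e = KL = 1×5.44 m = 5440 mm.
Euler critical load P_cr = π²EI/L_e² = π²×201000×539700/5440² = 36180 N.
P_allow = P_cr/n = 36180/5 = 7236 N.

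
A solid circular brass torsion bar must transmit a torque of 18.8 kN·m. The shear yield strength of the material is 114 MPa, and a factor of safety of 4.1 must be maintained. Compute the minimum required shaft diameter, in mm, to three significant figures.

d = 151 mm

Allowable shear stress τ_allow = 114/4.1 = 27.80 MPa.
For a solid shaft τ = 16T/(πd³), so d³ = 16T/(π τ_allow) = 16×1.8800×10^7/(π×27.80) = 3.444×10^6 mm³.
d = (3.444×10^6)^(1/3) = 151.0 mm.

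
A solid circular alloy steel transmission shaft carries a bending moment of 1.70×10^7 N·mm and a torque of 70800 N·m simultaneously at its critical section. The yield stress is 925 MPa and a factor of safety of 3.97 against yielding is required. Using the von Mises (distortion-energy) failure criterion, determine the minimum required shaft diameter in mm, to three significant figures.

σ_allow = σ_y/n = 925/3.97 = 233.0 MPa.
For a solid shaft σ_b = 32M/(πd³) and τ = 16T/(πd³), so the von Mises stress is σ' = (16/πd³)·√(4M²+3T²).
√(4M²+3T²) = √(4×(1.700×10^7)² + 3×(7.080×10^7)²) = 1.273×10^8 N·mm.
d³ = 16×1.273×10^8/(π×233.0) = 2.782×10^6 mm³.
d = 140.6 mm.

d = 141 mm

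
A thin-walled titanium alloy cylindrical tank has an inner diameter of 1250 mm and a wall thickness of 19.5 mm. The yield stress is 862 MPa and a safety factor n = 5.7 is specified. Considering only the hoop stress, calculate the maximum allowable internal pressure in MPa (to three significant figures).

σ_allow = 862/5.7 = 151.2 MPa.
σ_h = pD/(2t) → p_allow = 2σ_allow t/D = 2×151.2×19.5/1250 = 4.718 MPa.

p_allow = 4.72 MPa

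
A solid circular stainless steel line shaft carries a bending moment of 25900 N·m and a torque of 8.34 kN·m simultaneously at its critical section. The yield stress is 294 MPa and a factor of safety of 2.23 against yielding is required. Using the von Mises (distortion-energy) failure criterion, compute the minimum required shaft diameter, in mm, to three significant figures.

σ_allow = σ_y/n = 294/2.23 = 131.8 MPa.
For a solid shaft σ_b = 32M/(πd³) and τ = 16T/(πd³), so the von Mises stress is σ' = (16/πd³)·√(4M²+3T²).
√(4M²+3T²) = √(4×(2.590×10^7)² + 3×(8.340×10^6)²) = 5.378×10^7 N·mm.
d³ = 16×5.378×10^7/(π×131.8) = 2.077×10^6 mm³.
d = 127.6 mm.

d = 128 mm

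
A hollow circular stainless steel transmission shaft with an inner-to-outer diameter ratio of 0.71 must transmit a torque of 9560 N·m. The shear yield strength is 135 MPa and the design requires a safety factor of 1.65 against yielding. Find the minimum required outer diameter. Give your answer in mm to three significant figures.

τ_allow = 135/1.65 = 81.82 MPa.
For a hollow shaft τ = 16T/[πd_o³(1−k⁴)] with k = 0.71, so 1−k⁴ = 0.7459.
d_o³ = 16T/[π τ_allow (1−k⁴)] = 16×9560000/(π×81.82×0.7459) = 797800 mm³.
d_o = 92.75 mm.

d_o = 92.7 mm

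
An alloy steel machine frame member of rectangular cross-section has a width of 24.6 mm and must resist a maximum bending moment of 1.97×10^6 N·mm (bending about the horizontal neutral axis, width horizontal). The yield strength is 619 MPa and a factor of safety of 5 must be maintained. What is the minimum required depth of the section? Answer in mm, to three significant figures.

σ_allow = 619/5 = 123.8 MPa.
For a rectangular section σ = 6M/(bh²), so h² = 6M/(b σ_allow) = 6×1970000/(24.6×123.8) = 3881 mm².
h = 62.30 mm.

h = 62.3 mm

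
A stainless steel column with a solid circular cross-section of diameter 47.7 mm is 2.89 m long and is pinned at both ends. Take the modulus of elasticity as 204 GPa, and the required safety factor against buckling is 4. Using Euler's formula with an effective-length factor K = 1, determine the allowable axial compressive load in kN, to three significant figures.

P_allow = 15.3 kN

I = πd⁴/64 = π×47.7⁴/64 = 254100 mm⁴.
Effective length L_e = KL = 1×2.89 m = 2890 mm.
Euler critical load P_cr = π²EI/L_e² = π²×204000×254100/2890² = 61260 N.
P_allow = P_cr/n = 61260/4 = 15320 N.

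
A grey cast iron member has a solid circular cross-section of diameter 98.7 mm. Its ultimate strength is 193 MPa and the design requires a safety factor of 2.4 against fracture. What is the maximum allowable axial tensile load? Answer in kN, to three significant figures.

F_allow = 615 kN

σ_allow = 193/2.4 = 80.42 MPa.
A = πd²/4 = π×98.7²/4 = 7651 mm².
F_allow = σ_allow × A = 80.42×7651 = 615300 N.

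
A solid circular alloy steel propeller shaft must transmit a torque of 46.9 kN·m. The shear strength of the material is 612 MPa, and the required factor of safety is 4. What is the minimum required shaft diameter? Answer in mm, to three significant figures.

Allowable shear stress τ_allow = 612/4 = 153.0 MPa.
For a solid shaft τ = 16T/(πd³), so d³ = 16T/(π τ_allow) = 16×4.6900×10^7/(π×153.0) = 1.561×10^6 mm³.
d = (1.561×10^6)^(1/3) = 116.0 mm.

d = 116 mm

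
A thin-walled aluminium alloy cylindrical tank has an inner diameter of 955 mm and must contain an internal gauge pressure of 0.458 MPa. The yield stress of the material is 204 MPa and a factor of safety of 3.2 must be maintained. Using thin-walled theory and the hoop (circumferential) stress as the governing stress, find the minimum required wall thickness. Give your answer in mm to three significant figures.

σ_allow = 204/3.2 = 63.75 MPa.
Hoop stress σ_h = pD/(2t), so t = pD/(2σ_allow) = 0.458×955/(2×63.75) = 3.431 mm.

t = 3.43 mm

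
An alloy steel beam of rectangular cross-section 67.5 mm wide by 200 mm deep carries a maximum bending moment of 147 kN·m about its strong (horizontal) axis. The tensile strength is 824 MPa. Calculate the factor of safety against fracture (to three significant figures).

n = 2.52

Section modulus S = bh²/6 = 67.5×200²/6 = 450000 mm³.
σ = M/S = 1.4700×10^8/450000 = 326.7 MPa.
n = 824/326.7 = 2.522.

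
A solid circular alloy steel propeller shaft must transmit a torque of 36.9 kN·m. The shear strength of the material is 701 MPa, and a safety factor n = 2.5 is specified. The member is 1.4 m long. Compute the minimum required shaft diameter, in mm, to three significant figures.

d = 87.5 mm

Allowable shear stress τ_allow = 701/2.5 = 280.4 MPa.
For a solid shaft τ = 16T/(πd³), so d³ = 16T/(π τ_allow) = 16×3.6900×10^7/(π×280.4) = 670200 mm³.
d = (670200)^(1/3) = 87.51 mm.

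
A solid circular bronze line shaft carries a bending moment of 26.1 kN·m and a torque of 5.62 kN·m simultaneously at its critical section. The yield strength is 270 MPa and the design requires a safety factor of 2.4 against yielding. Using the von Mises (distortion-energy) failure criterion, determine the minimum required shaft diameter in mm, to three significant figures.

d = 134 mm

σ_allow = σ_y/n = 270/2.4 = 112.5 MPa.
For a solid shaft σ_b = 32M/(πd³) and τ = 16T/(πd³), so the von Mises stress is σ' = (16/πd³)·√(4M²+3T²).
√(4M²+3T²) = √(4×(2.610×10^7)² + 3×(5.620×10^6)²) = 5.310×10^7 N·mm.
d³ = 16×5.310×10^7/(π×112.5) = 2.404×10^6 mm³.
d = 134.0 mm.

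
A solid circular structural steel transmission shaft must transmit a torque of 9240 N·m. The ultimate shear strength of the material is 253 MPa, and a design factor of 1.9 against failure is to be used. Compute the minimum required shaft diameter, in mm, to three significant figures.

d = 70.7 mm

Allowable shear stress τ_allow = 253/1.9 = 133.2 MPa.
For a solid shaft τ = 16T/(πd³), so d³ = 16T/(π τ_allow) = 16×9240000/(π×133.2) = 353400 mm³.
d = (353400)^(1/3) = 70.70 mm.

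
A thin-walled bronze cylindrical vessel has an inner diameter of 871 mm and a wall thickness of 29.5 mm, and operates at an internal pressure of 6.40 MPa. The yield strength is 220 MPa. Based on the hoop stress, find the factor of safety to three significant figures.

n = 2.33

σ_h = pD/(2t) = 6.40×871/(2×29.5) = 94.48 MPa.
n = 220/94.48 = 2.329.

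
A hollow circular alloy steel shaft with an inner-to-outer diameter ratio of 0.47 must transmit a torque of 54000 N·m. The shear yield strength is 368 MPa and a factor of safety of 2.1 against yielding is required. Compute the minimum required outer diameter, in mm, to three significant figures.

d_o = 118 mm

τ_allow = 368/2.1 = 175.2 MPa.
For a hollow shaft τ = 16T/[πd_o³(1−k⁴)] with k = 0.47, so 1−k⁴ = 0.9512.
d_o³ = 16T/[π τ_allow (1−k⁴)] = 16×5.4000×10^7/(π×175.2×0.9512) = 1.650×10^6 mm³.
d_o = 118.2 mm.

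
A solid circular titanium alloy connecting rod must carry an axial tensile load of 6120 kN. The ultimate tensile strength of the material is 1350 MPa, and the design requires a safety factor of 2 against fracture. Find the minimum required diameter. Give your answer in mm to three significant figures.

Allowable stress σ_allow = 1350/2 = 675.0 MPa.
Required area A = F/σ_allow = 6120000/675.0 = 9067 mm².
A = πd²/4 → d = √(4A/π) = 107.4 mm.

d = 107 mm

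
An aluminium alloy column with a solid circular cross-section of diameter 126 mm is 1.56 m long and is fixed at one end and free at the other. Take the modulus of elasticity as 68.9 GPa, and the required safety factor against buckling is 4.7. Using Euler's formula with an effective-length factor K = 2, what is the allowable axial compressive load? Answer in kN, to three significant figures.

P_allow = 184 kN

I = πd⁴/64 = π×126⁴/64 = 1.237×10^7 mm⁴.
Effective length L_e = KL = 2×1.56 m = 3120 mm.
Euler critical load P_cr = π²EI/L_e² = π²×68900×1.237×10^7/3120² = 864300 N.
P_allow = P_cr/n = 864300/4.7 = 183900 N.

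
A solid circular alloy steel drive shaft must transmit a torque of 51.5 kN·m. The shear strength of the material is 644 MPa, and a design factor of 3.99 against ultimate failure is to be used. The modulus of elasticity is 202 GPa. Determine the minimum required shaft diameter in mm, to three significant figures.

Allowable shear stress τ_allow = 644/3.99 = 161.4 MPa.
For a solid shaft τ = 16T/(πd³), so d³ = 16T/(π τ_allow) = 16×5.1500×10^7/(π×161.4) = 1.625×10^6 mm³.
d = (1.625×10^6)^(1/3) = 117.6 mm.

d = 118 mm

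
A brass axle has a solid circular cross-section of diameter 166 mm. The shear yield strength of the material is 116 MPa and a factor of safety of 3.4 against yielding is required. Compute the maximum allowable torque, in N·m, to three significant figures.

τ_allow = 116/3.4 = 34.12 MPa.
For a solid shaft T_allow = τ_allow·πd³/16; πd³/16 = π×166³/16 = 898200 mm³.
T_allow = 34.12×898200 = 3.064×10^7 N·mm = 30640 N·m.

T_allow = 30600 N·m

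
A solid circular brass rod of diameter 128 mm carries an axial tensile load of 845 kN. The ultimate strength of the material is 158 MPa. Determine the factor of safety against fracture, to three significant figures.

n = 2.41

A = πd²/4 = 12870 mm².
σ = F/A = 845000/12870 = 65.67 MPa.
n = 158/65.67 = 2.406.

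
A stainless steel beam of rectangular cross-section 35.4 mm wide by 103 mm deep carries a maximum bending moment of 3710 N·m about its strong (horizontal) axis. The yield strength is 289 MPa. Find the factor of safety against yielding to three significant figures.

n = 4.88

Section modulus S = bh²/6 = 35.4×103²/6 = 62590 mm³.
σ = M/S = 3710000/62590 = 59.27 MPa.
n = 289/59.27 = 4.876.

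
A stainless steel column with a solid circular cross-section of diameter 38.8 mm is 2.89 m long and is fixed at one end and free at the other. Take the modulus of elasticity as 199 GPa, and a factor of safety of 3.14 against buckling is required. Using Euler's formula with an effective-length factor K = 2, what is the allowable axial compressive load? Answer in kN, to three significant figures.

I = πd⁴/64 = π×38.8⁴/64 = 111200 mm⁴.
Effective length L_e = KL = 2×2.89 m = 5780 mm.
Euler critical load P_cr = π²EI/L_e² = π²×199000×111200/5780² = 6540 N.
P_allow = P_cr/n = 6540/3.14 = 2083 N.

P_allow = 2.08 kN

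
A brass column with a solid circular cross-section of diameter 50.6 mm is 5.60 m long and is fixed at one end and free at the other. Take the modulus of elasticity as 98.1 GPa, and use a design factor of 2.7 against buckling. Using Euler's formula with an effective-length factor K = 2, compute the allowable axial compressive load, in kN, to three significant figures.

P_allow = 0.920 kN

I = πd⁴/64 = π×50.6⁴/64 = 321800 mm⁴.
Effective length L_e = KL = 2×5.60 m = 11200 mm.
Euler critical load P_cr = π²EI/L_e² = π²×98100×321800/11200² = 2484 N.
P_allow = P_cr/n = 2484/2.7 = 919.9 N.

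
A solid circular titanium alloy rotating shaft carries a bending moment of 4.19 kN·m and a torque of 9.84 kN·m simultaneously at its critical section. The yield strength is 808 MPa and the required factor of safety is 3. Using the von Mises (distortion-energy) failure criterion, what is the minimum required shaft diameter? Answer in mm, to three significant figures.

σ_allow = σ_y/n = 808/3 = 269.3 MPa.
For a solid shaft σ_b = 32M/(πd³) and τ = 16T/(πd³), so the von Mises stress is σ' = (16/πd³)·√(4M²+3T²).
√(4M²+3T²) = √(4×(4.190×10^6)² + 3×(9.840×10^6)²) = 1.899×10^7 N·mm.
d³ = 16×1.899×10^7/(π×269.3) = 359100 mm³.
d = 71.08 mm.

d = 71.1 mm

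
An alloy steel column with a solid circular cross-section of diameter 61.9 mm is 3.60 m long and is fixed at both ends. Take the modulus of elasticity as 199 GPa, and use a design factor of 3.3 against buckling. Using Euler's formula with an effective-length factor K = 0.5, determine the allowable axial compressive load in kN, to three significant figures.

I = πd⁴/64 = π×61.9⁴/64 = 720700 mm⁴.
Effective length L_e = KL = 0.5×3.60 m = 1800 mm.
Euler critical load P_cr = π²EI/L_e² = π²×199000×720700/1800² = 436900 N.
P_allow = P_cr/n = 436900/3.3 = 132400 N.

P_allow = 132 kN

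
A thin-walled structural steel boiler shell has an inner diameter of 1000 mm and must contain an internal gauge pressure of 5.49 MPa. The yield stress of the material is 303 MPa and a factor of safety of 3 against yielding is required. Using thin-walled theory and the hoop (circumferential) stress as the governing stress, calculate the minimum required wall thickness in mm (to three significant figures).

σ_allow = 303/3 = 101.0 MPa.
Hoop stress σ_h = pD/(2t), so t = pD/(2σ_allow) = 5.49×1000/(2×101.0) = 27.18 mm.

t = 27.2 mm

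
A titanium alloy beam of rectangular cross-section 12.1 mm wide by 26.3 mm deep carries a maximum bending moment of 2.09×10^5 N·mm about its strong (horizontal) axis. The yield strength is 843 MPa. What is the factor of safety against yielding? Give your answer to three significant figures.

Section modulus S = bh²/6 = 12.1×26.3²/6 = 1395 mm³.
σ = M/S = 209000/1395 = 149.8 MPa.
n = 843/149.8 = 5.626.

n = 5.63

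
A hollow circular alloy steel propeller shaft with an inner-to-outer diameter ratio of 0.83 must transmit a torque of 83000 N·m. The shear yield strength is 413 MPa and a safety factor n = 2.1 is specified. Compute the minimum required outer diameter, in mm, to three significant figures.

d_o = 160 mm

τ_allow = 413/2.1 = 196.7 MPa.
For a hollow shaft τ = 16T/[πd_o³(1−k⁴)] with k = 0.83, so 1−k⁴ = 0.5254.
d_o³ = 16T/[π τ_allow (1−k⁴)] = 16×8.3000×10^7/(π×196.7×0.5254) = 4.091×10^6 mm³.
d_o = 159.9 mm.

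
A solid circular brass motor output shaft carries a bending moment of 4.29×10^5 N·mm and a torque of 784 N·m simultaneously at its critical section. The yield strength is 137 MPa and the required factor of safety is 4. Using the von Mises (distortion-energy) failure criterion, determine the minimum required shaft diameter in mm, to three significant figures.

σ_allow = σ_y/n = 137/4 = 34.25 MPa.
For a solid shaft σ_b = 32M/(πd³) and τ = 16T/(πd³), so the von Mises stress is σ' = (16/πd³)·√(4M²+3T²).
√(4M²+3T²) = √(4×(429000)² + 3×(784000)²) = 1.606×10^6 N·mm.
d³ = 16×1.606×10^6/(π×34.25) = 238900 mm³.
d = 62.05 mm.

d = 62.0 mm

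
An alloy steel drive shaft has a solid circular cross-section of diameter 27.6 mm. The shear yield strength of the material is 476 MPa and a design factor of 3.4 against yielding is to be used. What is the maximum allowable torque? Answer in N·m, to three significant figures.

τ_allow = 476/3.4 = 140.0 MPa.
For a solid shaft T_allow = τ_allow·πd³/16; πd³/16 = π×27.6³/16 = 4128 mm³.
T_allow = 140.0×4128 = 577900 N·mm = 577.9 N·m.

T_allow = 578 N·m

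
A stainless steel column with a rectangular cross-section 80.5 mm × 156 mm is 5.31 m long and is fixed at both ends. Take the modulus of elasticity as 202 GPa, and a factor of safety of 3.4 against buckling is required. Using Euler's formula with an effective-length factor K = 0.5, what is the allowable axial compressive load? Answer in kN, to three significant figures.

Buckling occurs about the weak axis: I_min = h·b³/12 = 156×80.5³/12 = 6.782×10^6 mm⁴ (b = 80.5 mm is the smaller dimension).
Effective length L_e = KL = 0.5×5.31 m = 2655 mm.
Euler critical load P_cr = π²EI/L_e² = π²×202000×6.782×10^6/2655² = 1.918×10^6 N.
P_allow = P_cr/n = 1.918×10^6/3.4 = 564100 N.

P_allow = 564 kN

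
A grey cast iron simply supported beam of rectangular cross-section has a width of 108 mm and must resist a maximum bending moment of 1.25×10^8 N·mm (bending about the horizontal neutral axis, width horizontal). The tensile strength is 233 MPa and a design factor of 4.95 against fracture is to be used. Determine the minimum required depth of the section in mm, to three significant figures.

σ_allow = 233/4.95 = 47.07 MPa.
For a rectangular section σ = 6M/(bh²), so h² = 6M/(b σ_allow) = 6×1.2500×10^8/(108×47.07) = 147500 mm².
h = 384.1 mm.

h = 384 mm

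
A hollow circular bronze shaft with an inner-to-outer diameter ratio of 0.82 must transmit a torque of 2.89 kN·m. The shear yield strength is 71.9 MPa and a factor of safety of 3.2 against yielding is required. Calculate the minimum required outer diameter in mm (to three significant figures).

d_o = 106 mm

τ_allow = 71.9/3.2 = 22.47 MPa.
For a hollow shaft τ = 16T/[πd_o³(1−k⁴)] with k = 0.82, so 1−k⁴ = 0.5479.
d_o³ = 16T/[π τ_allow (1−k⁴)] = 16×2890000/(π×22.47×0.5479) = 1.196×10^6 mm³.
d_o = 106.1 mm.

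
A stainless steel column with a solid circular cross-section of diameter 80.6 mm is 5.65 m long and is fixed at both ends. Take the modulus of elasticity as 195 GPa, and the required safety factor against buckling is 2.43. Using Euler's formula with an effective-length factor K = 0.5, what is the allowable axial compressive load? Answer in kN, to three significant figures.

P_allow = 206 kN

I = πd⁴/64 = π×80.6⁴/64 = 2.072×10^6 mm⁴.
Effective length L_e = KL = 0.5×5.65 m = 2825 mm.
Euler critical load P_cr = π²EI/L_e² = π²×195000×2.072×10^6/2825² = 499600 N.
P_allow = P_cr/n = 499600/2.43 = 205600 N.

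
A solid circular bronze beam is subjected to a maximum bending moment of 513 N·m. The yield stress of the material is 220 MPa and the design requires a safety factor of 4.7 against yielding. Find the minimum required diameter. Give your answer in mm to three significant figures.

σ_allow = 220/4.7 = 46.81 MPa.
For a solid circular section σ = 32M/(πd³), so d³ = 32M/(π σ_allow) = 32×513000/(π×46.81) = 111600 mm³.
d = 48.15 mm.

d = 48.2 mm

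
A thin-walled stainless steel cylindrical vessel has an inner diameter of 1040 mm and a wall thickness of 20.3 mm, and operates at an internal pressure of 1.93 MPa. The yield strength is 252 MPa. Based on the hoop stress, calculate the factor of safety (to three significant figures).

n = 5.10

σ_h = pD/(2t) = 1.93×1040/(2×20.3) = 49.44 MPa.
n = 252/49.44 = 5.097.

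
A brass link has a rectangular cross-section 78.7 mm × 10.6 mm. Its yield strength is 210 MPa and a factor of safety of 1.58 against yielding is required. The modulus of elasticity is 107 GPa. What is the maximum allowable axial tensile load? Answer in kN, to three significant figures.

σ_allow = 210/1.58 = 132.9 MPa.
A = 78.7×10.6 = 834.2 mm².
F_allow = σ_allow × A = 132.9×834.2 = 110900 N.

F_allow = 111 kN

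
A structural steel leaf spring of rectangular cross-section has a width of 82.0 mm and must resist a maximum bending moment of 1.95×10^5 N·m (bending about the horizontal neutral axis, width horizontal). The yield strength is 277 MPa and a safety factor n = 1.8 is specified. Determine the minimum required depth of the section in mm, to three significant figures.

σ_allow = 277/1.8 = 153.9 MPa.
For a rectangular section σ = 6M/(bh²), so h² = 6M/(b σ_allow) = 6×1.9500×10^8/(82.0×153.9) = 92720 mm².
h = 304.5 mm.

h = 304 mm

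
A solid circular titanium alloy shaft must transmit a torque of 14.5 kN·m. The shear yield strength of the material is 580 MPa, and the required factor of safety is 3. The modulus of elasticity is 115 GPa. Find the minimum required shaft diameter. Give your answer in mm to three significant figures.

Allowable shear stress τ_allow = 580/3 = 193.3 MPa.
For a solid shaft τ = 16T/(πd³), so d³ = 16T/(π τ_allow) = 16×1.4500×10^7/(π×193.3) = 382000 mm³.
d = (382000)^(1/3) = 72.56 mm.

d = 72.6 mm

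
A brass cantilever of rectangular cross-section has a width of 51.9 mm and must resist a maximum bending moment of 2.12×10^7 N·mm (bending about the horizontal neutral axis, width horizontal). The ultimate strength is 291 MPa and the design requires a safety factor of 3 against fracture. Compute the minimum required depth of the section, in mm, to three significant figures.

h = 159 mm

σ_allow = 291/3 = 97.00 MPa.
For a rectangular section σ = 6M/(bh²), so h² = 6M/(b σ_allow) = 6×2.1200×10^7/(51.9×97.00) = 25270 mm².
h = 159.0 mm.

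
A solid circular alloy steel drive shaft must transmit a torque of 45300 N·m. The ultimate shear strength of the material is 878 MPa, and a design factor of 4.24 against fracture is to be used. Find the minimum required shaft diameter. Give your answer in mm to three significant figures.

d = 104 mm

Allowable shear stress τ_allow = 878/4.24 = 207.1 MPa.
For a solid shaft τ = 16T/(πd³), so d³ = 16T/(π τ_allow) = 16×4.5300×10^7/(π×207.1) = 1.114×10^6 mm³.
d = (1.114×10^6)^(1/3) = 103.7 mm.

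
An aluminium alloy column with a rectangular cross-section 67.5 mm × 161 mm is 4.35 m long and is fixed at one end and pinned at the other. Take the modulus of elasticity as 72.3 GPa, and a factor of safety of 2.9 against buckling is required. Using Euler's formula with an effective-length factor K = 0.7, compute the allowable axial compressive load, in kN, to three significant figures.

P_allow = 110 kN

Buckling occurs about the weak axis: I_min = h·b³/12 = 161×67.5³/12 = 4.126×10^6 mm⁴ (b = 67.5 mm is the smaller dimension).
Effective length L_e = KL = 0.7×4.35 m = 3045 mm.
Euler critical load P_cr = π²EI/L_e² = π²×72300×4.126×10^6/3045² = 317600 N.
P_allow = P_cr/n = 317600/2.9 = 109500 N.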